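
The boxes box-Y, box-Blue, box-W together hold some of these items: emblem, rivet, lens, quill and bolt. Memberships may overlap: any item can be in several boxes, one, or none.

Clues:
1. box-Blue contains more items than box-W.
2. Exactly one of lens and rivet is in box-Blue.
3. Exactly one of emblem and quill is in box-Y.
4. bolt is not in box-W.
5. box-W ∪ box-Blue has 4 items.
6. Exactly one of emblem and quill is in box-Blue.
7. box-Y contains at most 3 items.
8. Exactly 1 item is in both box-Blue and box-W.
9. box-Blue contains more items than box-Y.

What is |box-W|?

2

From (4): bolt ∉ box-W.
Suppose bolt ∉ box-Blue: no assignment then satisfies all the clues, so bolt ∈ box-Blue.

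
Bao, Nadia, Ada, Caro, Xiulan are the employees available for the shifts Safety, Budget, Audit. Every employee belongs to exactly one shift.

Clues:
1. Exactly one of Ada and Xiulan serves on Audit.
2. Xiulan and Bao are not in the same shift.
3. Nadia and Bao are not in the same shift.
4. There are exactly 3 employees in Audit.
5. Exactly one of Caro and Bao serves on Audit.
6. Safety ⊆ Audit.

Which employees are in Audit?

Audit = {Caro, Nadia, Xiulan}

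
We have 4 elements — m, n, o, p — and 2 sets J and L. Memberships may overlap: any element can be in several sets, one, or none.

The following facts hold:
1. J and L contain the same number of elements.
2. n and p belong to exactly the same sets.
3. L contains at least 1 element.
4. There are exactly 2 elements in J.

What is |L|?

2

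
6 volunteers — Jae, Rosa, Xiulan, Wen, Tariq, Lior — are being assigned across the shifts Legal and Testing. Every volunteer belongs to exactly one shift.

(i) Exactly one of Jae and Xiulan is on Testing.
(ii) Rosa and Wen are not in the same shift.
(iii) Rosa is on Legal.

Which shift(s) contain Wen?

Wen: Testing

From (iii): Rosa ∈ Legal.
(ii): Wen ∉ Legal.
Only one shift left: Wen ∈ Testing.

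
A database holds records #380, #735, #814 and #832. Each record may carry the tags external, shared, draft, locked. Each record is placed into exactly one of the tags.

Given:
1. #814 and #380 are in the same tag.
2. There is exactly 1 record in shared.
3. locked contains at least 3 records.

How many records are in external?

0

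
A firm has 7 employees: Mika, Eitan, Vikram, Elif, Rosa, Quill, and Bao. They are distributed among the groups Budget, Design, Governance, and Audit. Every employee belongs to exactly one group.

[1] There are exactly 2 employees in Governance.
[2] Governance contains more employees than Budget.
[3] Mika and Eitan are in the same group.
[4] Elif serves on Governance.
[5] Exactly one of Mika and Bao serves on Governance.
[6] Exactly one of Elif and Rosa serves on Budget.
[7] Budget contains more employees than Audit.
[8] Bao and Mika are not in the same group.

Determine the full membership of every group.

From (4): Elif ∈ Governance.
(6) (exactly one): Rosa ∈ Budget.
Suppose Mika ∈ Budget: no assignment then satisfies all the clues, so Mika ∉ Budget.

Budget = {Rosa}; Design = {Eitan, Mika, Quill, Vikram}; Governance = {Bao, Elif}; Audit = {}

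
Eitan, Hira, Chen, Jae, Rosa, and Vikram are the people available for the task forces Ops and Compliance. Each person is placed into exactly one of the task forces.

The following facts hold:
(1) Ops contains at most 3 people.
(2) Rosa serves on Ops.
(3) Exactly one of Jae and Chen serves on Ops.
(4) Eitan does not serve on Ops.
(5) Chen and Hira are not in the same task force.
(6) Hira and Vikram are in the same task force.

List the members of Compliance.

Compliance = {Eitan, Hira, Jae, Vikram}

From (2): Rosa ∈ Ops.
From (4): Eitan ∉ Ops.
Only one task force left: Eitan ∈ Compliance.
Suppose Hira ∉ Compliance: no assignment then satisfies all the clues, so Hira ∈ Compliance.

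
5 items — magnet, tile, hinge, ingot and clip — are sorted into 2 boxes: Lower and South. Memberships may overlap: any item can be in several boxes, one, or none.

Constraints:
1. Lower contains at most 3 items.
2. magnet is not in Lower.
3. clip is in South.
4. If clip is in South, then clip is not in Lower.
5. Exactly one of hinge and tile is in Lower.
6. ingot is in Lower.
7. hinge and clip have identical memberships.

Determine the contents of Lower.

From (2): magnet ∉ Lower.
From (3): clip ∈ South.
From (6): ingot ∈ Lower.
(4): clip ∉ Lower.
(7): hinge matches clip: hinge ∉ Lower.
(7): hinge matches clip: hinge ∈ South.
(5) (exactly one): tile ∈ Lower.

Lower = {ingot, tile}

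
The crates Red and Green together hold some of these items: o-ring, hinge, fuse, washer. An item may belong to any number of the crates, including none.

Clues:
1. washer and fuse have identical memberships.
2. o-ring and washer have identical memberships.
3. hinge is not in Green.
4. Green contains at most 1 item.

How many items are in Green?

0

From (3): hinge ∉ Green.
Suppose o-ring ∈ Green: no assignment then satisfies all the clues, so o-ring ∉ Green.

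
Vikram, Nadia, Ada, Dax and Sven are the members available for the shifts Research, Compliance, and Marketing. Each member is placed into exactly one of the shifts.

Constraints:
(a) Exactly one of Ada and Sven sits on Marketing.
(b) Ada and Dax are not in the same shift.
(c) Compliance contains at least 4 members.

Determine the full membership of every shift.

Research = {}; Compliance = {Dax, Nadia, Sven, Vikram}; Marketing = {Ada}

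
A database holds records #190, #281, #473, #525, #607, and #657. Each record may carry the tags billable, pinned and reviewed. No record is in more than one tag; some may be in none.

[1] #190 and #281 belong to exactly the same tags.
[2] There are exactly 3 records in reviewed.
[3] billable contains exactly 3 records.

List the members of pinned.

pinned = {}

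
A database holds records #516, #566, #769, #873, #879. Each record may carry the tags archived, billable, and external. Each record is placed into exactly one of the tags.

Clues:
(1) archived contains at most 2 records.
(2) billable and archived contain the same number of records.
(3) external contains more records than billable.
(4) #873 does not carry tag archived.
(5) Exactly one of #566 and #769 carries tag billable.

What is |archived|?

1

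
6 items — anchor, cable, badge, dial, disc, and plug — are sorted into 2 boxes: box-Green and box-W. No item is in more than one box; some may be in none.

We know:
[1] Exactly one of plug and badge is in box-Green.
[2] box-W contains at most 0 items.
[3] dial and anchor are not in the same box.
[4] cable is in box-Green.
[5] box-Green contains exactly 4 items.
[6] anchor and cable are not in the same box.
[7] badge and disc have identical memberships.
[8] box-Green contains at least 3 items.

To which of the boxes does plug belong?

plug: none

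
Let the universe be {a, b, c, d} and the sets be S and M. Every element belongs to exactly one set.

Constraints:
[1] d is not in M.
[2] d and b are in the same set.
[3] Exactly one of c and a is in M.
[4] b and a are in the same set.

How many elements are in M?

From (1): d ∉ M.
(2): b matches d: b ∉ M.
(4): a matches b: a ∉ M.
Only one set left: a ∈ S.
Only one set left: b ∈ S.
Only one set left: d ∈ S.
(3) (exactly one): c ∈ M.

1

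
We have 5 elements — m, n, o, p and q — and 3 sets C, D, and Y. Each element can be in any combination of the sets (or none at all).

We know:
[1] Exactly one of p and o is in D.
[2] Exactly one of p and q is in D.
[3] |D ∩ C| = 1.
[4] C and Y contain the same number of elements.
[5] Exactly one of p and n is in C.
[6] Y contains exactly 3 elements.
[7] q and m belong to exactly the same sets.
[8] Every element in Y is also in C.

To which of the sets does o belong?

o: none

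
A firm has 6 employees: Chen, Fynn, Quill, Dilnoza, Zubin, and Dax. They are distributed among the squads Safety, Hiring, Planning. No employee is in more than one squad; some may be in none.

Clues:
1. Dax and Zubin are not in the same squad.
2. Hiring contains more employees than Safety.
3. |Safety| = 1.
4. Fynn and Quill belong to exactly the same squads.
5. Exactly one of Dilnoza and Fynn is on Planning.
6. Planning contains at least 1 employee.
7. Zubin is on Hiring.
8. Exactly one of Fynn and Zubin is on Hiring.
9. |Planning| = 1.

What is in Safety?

Safety = {Dax}

From (7): Zubin ∈ Hiring.
(1): Dax ∉ Hiring.
(8) (exactly one): Fynn ∉ Hiring.
(4): Quill matches Fynn: Quill ∉ Hiring.
Suppose Chen ∈ Safety: no assignment then satisfies all the clues, so Chen ∉ Safety.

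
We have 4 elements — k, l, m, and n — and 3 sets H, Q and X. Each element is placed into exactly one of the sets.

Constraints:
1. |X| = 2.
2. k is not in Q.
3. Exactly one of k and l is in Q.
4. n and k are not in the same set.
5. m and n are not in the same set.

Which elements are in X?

X = {k, m}

From (2): k ∉ Q.
(3) (exactly one): l ∈ Q.
Suppose k ∉ X: no assignment then satisfies all the clues, so k ∈ X.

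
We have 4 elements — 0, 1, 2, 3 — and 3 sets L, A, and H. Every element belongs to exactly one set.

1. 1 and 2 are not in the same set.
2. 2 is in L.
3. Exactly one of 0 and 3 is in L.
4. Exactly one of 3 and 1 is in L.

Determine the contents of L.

L = {2, 3}

From (2): 2 ∈ L.
(1): 1 ∉ L.
(4) (exactly one): 3 ∈ L.
(3) (exactly one): 0 ∉ L.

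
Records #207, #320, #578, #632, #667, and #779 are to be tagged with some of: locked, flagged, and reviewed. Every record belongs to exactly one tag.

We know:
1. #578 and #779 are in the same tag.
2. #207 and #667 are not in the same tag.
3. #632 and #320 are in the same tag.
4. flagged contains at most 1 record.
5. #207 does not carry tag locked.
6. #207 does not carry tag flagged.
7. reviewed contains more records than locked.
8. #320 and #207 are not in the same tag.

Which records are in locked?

locked = {#320, #632}

From (5): #207 ∉ locked.
From (6): #207 ∉ flagged.
Only one tag left: #207 ∈ reviewed.
(2): #667 ∉ reviewed.
(8): #320 ∉ reviewed.
(3): #632 matches #320: #632 ∉ reviewed.
Suppose #320 ∉ locked: no assignment then satisfies all the clues, so #320 ∈ locked.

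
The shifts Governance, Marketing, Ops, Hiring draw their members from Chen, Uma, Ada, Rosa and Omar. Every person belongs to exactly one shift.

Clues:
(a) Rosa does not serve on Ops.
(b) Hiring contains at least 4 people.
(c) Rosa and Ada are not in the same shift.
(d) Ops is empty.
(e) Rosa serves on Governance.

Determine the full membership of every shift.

Governance = {Rosa}; Marketing = {}; Ops = {}; Hiring = {Ada, Chen, Omar, Uma}

From (a): Rosa ∉ Ops.
From (e): Rosa ∈ Governance.
(b): only 4 candidates remain for Hiring, so all are in.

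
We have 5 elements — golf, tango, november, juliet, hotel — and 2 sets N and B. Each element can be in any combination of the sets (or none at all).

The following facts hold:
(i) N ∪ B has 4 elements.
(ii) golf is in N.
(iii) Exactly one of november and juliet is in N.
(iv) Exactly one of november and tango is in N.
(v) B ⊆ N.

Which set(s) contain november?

november: none

From (ii): golf ∈ N.
Suppose november ∈ N: no assignment then satisfies all the clues, so november ∉ N.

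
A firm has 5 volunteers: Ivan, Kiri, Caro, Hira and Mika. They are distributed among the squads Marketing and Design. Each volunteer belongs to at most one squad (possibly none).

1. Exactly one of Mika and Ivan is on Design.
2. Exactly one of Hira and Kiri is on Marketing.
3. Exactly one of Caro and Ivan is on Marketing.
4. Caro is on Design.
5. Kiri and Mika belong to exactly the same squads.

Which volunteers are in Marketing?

From (4): Caro ∈ Design.
(3) (exactly one): Ivan ∈ Marketing.
(1) (exactly one): Mika ∈ Design.
(5): Kiri matches Mika: Kiri ∉ Marketing.
(5): Kiri matches Mika: Kiri ∈ Design.
(2) (exactly one): Hira ∈ Marketing.

Marketing = {Hira, Ivan}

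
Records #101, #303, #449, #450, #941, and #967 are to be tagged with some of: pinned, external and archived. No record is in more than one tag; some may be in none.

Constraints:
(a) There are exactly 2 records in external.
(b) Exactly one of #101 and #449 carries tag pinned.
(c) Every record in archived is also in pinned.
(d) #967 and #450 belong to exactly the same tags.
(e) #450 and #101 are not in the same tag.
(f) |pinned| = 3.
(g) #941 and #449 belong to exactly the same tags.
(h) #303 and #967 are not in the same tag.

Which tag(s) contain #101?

#101: none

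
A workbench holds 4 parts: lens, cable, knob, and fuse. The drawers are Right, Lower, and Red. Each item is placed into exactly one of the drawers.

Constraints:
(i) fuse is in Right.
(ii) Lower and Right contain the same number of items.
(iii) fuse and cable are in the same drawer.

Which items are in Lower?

Lower = {knob, lens}

From (i): fuse ∈ Right.
(iii): cable matches fuse: cable ∈ Right.
Suppose lens ∉ Lower: no assignment then satisfies all the clues, so lens ∈ Lower.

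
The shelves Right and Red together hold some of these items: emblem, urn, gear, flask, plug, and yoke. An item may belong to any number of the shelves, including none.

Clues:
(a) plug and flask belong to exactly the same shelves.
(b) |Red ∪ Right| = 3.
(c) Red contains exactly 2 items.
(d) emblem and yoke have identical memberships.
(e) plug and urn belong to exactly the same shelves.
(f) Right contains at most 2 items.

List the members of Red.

Red = {emblem, yoke}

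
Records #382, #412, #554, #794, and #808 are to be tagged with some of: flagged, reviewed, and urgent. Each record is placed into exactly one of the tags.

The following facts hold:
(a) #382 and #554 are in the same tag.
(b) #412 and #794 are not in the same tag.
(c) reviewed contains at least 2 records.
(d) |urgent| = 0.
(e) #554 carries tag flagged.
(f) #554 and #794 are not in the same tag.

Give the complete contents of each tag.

From (e): #554 ∈ flagged.
(a): #382 matches #554: #382 ∈ flagged.
(d): urgent already has 0, so the rest are out.
(f): #794 ∉ flagged.
Only one tag left: #794 ∈ reviewed.
(b): #412 ∉ reviewed.
(c): only 2 candidates remain for reviewed, so all are in.
Only one tag left: #412 ∈ flagged.

flagged = {#382, #412, #554}; reviewed = {#794, #808}; urgent = {}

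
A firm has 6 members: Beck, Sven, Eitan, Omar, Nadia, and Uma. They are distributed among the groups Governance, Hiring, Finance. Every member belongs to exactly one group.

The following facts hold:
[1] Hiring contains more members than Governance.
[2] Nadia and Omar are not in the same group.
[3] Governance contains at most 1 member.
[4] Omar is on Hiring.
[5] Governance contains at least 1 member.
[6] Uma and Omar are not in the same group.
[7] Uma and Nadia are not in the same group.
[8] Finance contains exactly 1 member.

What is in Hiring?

Hiring = {Beck, Eitan, Omar, Sven}

From (4): Omar ∈ Hiring.
(2): Nadia ∉ Hiring.
(6): Uma ∉ Hiring.
Suppose Beck ∉ Hiring: no assignment then satisfies all the clues, so Beck ∈ Hiring.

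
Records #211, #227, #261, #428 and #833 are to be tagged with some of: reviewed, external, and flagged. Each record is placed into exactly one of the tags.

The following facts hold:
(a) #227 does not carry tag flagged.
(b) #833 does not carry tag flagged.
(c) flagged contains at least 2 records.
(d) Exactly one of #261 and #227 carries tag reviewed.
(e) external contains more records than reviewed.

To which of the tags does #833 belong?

From (a): #227 ∉ flagged.
From (b): #833 ∉ flagged.
Suppose #833 ∈ reviewed: no assignment then satisfies all the clues, so #833 ∉ reviewed.

#833: external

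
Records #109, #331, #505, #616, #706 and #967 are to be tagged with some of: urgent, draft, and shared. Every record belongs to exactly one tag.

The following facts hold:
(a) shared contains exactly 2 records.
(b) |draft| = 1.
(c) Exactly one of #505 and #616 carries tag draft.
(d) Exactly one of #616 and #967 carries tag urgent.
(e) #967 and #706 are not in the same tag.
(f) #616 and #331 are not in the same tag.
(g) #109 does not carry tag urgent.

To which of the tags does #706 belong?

#706: shared

From (g): #109 ∉ urgent.
Suppose #706 ∈ urgent: no assignment then satisfies all the clues, so #706 ∉ urgent.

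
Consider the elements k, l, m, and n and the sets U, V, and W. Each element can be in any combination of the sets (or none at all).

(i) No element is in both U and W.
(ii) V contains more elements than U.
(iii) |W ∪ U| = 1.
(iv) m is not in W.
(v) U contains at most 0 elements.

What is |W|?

From (iv): m ∉ W.
(v): U already has 0, so the rest are out.

1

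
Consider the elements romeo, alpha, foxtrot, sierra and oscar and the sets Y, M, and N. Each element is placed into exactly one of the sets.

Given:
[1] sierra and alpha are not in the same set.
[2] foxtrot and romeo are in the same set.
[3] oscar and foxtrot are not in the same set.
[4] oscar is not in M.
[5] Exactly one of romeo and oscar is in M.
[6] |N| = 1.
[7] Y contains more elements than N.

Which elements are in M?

M = {foxtrot, romeo}

From (4): oscar ∉ M.
(5) (exactly one): romeo ∈ M.
(2): foxtrot matches romeo: foxtrot ∉ Y.
(2): foxtrot matches romeo: foxtrot ∈ M.
Suppose alpha ∈ M: no assignment then satisfies all the clues, so alpha ∉ M.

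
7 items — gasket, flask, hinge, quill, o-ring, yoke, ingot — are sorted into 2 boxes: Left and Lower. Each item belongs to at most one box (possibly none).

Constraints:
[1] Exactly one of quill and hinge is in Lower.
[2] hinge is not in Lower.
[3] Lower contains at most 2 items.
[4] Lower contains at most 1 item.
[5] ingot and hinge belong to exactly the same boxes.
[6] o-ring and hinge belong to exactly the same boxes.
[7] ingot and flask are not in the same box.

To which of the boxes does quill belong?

From (2): hinge ∉ Lower.
(1) (exactly one): quill ∈ Lower.
(4): Lower already has 1, so the rest are out.

quill: Lower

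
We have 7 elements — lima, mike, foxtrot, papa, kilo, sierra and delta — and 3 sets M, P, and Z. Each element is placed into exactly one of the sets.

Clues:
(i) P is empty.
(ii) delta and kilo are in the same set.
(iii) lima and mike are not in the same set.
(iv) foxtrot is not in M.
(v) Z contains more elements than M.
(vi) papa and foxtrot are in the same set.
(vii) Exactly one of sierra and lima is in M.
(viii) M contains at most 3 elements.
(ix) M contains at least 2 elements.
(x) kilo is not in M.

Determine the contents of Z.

Z = {delta, foxtrot, kilo, lima, papa}

From (iv): foxtrot ∉ M.
From (x): kilo ∉ M.
(i): P already has 0, so the rest are out.
(ii): delta matches kilo: delta ∉ M.
(vi): papa matches foxtrot: papa ∉ M.
Only one set left: foxtrot ∈ Z.
Only one set left: papa ∈ Z.
Only one set left: kilo ∈ Z.
Only one set left: delta ∈ Z.
Suppose lima ∉ Z: no assignment then satisfies all the clues, so lima ∈ Z.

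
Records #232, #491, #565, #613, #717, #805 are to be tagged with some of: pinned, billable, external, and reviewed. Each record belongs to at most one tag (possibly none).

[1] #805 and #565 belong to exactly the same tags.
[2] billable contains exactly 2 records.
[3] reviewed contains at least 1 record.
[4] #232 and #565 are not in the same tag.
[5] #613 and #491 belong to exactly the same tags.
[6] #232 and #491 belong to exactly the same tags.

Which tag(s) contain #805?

#805: billable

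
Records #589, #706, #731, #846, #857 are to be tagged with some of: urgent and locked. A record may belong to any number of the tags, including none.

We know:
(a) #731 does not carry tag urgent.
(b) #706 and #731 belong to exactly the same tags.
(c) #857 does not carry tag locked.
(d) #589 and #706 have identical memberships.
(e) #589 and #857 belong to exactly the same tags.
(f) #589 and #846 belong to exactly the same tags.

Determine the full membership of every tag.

urgent = {}; locked = {}

From (a): #731 ∉ urgent.
From (c): #857 ∉ locked.
(b): #706 matches #731: #706 ∉ urgent.
(d): #589 matches #706: #589 ∉ urgent.
(e): #857 matches #589: #857 ∉ urgent.
(e): #589 matches #857: #589 ∉ locked.
(f): #846 matches #589: #846 ∉ urgent.
(f): #846 matches #589: #846 ∉ locked.
(d): #706 matches #589: #706 ∉ locked.
(b): #731 matches #706: #731 ∉ locked.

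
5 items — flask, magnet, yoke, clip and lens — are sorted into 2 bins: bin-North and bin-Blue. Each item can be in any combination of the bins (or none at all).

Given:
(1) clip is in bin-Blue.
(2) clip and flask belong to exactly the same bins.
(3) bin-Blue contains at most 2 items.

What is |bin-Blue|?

From (1): clip ∈ bin-Blue.
(2): flask matches clip: flask ∈ bin-Blue.
(3): bin-Blue already has 2, so the rest are out.

2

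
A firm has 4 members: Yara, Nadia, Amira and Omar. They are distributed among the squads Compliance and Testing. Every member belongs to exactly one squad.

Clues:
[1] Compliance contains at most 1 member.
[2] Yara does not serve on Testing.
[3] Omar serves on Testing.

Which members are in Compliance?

Compliance = {Yara}

From (2): Yara ∉ Testing.
From (3): Omar ∈ Testing.
Only one squad left: Yara ∈ Compliance.
(1): Compliance already has 1, so the rest are out.
Only one squad left: Nadia ∈ Testing.
Only one squad left: Amira ∈ Testing.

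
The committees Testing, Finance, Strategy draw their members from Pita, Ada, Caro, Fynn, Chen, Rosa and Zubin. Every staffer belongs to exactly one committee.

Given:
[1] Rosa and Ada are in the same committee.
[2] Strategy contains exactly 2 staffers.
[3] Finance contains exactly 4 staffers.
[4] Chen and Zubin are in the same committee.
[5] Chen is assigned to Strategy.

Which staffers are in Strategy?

From (5): Chen ∈ Strategy.
(4): Zubin matches Chen: Zubin ∉ Testing.
(4): Zubin matches Chen: Zubin ∉ Finance.
(4): Zubin matches Chen: Zubin ∈ Strategy.
(2): Strategy already has 2, so the rest are out.

Strategy = {Chen, Zubin}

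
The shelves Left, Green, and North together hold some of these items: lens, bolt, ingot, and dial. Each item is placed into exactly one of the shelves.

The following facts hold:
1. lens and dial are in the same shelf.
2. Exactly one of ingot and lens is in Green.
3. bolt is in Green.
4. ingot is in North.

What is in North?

From (3): bolt ∈ Green.
From (4): ingot ∈ North.
(2) (exactly one): lens ∈ Green.
(1): dial matches lens: dial ∉ Left.
(1): dial matches lens: dial ∈ Green.

North = {ingot}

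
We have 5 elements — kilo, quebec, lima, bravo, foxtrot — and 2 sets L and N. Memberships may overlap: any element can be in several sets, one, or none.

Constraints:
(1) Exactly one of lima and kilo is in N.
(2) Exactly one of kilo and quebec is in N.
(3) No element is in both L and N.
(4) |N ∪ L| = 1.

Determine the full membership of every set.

L = {}; N = {kilo}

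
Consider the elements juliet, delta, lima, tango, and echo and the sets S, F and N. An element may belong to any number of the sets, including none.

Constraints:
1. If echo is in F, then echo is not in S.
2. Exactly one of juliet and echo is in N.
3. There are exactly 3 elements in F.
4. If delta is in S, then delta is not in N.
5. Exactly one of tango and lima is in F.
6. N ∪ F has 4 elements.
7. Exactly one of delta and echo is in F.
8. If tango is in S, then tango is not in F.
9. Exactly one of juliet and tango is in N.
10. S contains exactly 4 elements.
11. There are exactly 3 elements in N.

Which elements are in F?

F = {echo, juliet, lima}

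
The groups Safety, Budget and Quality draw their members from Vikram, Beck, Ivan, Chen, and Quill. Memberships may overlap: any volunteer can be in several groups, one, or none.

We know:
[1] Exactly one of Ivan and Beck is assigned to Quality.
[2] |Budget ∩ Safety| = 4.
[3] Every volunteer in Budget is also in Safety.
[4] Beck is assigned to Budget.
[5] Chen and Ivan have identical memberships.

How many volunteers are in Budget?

4

From (4): Beck ∈ Budget.
(3) with Beck ∈ Budget: Beck ∈ Safety.
Suppose Ivan ∉ Safety: no assignment then satisfies all the clues, so Ivan ∈ Safety.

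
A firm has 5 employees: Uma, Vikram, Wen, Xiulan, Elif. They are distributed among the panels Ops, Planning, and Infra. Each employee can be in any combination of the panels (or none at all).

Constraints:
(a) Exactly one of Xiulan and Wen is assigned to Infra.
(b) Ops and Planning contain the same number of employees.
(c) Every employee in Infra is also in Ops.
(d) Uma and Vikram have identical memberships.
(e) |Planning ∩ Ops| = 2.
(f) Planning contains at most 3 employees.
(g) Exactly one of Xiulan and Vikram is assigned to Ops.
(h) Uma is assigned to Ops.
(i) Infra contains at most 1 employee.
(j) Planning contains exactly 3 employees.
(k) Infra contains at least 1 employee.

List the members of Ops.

Ops = {Uma, Vikram, Wen}

From (h): Uma ∈ Ops.
(d): Vikram matches Uma: Vikram ∈ Ops.
(g) (exactly one): Xiulan ∉ Ops.
(c) contrapositive: Xiulan ∉ Infra.
(a) (exactly one): Wen ∈ Infra.
(c) with Wen ∈ Infra: Wen ∈ Ops.
(i): Infra already has 1, so the rest are out.
Suppose Elif ∈ Ops: no assignment then satisfies all the clues, so Elif ∉ Ops.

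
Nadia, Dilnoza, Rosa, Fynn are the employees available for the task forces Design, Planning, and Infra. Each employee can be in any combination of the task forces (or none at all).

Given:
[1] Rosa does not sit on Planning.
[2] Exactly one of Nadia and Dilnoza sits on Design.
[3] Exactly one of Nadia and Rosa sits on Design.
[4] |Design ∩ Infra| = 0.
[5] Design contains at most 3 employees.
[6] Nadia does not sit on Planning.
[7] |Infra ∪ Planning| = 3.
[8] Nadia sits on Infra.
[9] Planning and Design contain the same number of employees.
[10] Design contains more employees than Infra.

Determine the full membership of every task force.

Design = {Dilnoza, Rosa}; Planning = {Dilnoza, Fynn}; Infra = {Nadia}

From (1): Rosa ∉ Planning.
From (6): Nadia ∉ Planning.
From (8): Nadia ∈ Infra.
Suppose Nadia ∈ Design: no assignment then satisfies all the clues, so Nadia ∉ Design.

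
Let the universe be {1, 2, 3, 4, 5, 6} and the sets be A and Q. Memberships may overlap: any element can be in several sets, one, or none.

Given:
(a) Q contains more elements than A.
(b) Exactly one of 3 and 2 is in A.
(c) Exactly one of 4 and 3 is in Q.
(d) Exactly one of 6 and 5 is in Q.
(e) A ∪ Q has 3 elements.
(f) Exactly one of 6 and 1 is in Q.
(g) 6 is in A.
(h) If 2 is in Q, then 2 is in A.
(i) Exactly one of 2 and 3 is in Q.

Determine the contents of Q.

Q = {2, 4, 6}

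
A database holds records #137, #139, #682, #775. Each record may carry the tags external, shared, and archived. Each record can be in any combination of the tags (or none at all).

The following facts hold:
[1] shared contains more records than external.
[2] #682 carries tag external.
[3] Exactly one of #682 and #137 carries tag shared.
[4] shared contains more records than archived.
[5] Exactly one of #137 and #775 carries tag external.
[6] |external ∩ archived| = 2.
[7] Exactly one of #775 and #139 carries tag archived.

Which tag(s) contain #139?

#139: shared

From (2): #682 ∈ external.
Suppose #139 ∈ external: no assignment then satisfies all the clues, so #139 ∉ external.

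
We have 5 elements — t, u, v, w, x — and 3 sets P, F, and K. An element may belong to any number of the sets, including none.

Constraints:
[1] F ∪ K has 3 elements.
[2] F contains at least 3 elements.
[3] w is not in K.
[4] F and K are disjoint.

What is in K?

K = {}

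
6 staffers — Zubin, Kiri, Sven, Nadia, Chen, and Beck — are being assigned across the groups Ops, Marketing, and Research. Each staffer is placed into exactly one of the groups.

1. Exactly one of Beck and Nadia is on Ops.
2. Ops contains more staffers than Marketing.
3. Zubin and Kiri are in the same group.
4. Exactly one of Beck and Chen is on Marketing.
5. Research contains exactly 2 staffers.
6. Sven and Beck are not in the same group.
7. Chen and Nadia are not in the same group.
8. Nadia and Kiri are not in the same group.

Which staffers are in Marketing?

Marketing = {Chen}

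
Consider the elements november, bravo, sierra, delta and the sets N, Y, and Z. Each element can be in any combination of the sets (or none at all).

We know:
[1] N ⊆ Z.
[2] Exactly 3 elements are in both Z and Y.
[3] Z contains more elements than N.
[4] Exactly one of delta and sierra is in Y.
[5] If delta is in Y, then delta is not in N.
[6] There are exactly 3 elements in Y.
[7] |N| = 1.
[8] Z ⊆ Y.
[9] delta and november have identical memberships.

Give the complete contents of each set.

N = {bravo}; Y = {bravo, delta, november}; Z = {bravo, delta, november}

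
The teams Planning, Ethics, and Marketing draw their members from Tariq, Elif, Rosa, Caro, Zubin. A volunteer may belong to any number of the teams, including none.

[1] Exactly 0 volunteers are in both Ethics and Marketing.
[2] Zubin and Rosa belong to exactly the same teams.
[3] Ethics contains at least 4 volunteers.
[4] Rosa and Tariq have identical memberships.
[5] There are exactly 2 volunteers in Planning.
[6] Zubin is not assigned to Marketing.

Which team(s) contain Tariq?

Tariq: Ethics

From (6): Zubin ∉ Marketing.
(2): Rosa matches Zubin: Rosa ∉ Marketing.
(4): Tariq matches Rosa: Tariq ∉ Marketing.
Suppose Tariq ∈ Planning: no assignment then satisfies all the clues, so Tariq ∉ Planning.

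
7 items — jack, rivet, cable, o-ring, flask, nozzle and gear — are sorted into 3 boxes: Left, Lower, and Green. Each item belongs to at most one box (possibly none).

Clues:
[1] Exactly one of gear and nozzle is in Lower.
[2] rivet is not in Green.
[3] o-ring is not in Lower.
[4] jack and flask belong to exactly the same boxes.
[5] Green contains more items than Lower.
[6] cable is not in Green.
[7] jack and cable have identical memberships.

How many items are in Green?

2

From (2): rivet ∉ Green.
From (3): o-ring ∉ Lower.
From (6): cable ∉ Green.
(7): jack matches cable: jack ∉ Green.
(4): flask matches jack: flask ∉ Green.
Suppose jack ∈ Lower: no assignment then satisfies all the clues, so jack ∉ Lower.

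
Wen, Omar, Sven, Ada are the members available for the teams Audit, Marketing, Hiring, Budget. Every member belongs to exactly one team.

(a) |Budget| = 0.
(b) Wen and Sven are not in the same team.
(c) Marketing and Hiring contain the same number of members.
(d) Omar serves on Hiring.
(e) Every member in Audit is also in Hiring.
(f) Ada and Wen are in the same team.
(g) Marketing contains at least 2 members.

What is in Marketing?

Marketing = {Ada, Wen}

From (d): Omar ∈ Hiring.
(a): Budget already has 0, so the rest are out.
Suppose Wen ∉ Marketing: no assignment then satisfies all the clues, so Wen ∈ Marketing.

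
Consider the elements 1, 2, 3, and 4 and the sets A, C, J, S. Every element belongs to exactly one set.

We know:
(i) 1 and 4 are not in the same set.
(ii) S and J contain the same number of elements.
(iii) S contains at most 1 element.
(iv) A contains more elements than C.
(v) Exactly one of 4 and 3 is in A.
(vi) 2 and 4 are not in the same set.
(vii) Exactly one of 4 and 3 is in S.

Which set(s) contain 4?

4: S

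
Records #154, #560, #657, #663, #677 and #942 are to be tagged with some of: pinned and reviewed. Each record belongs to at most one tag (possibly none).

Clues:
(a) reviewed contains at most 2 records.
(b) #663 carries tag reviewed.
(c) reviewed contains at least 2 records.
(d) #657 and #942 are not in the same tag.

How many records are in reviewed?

2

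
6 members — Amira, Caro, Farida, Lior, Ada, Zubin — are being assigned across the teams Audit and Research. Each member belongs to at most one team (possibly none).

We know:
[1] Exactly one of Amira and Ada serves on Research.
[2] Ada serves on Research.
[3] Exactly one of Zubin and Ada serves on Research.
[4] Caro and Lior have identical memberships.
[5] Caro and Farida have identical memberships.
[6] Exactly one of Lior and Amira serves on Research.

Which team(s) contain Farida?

Farida: Research

From (2): Ada ∈ Research.
(1) (exactly one): Amira ∉ Research.
(3) (exactly one): Zubin ∉ Research.
(6) (exactly one): Lior ∈ Research.
(4): Caro matches Lior: Caro ∉ Audit.
(4): Caro matches Lior: Caro ∈ Research.
(5): Farida matches Caro: Farida ∉ Audit.
(5): Farida matches Caro: Farida ∈ Research.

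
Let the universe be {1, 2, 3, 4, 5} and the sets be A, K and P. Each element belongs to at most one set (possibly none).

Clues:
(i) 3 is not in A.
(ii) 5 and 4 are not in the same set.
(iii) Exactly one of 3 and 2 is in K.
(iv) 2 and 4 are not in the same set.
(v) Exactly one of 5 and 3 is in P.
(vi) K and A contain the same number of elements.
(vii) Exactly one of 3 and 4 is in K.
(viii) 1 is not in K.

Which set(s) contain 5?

5: P

From (i): 3 ∉ A.
From (viii): 1 ∉ K.
Suppose 5 ∈ A: no assignment then satisfies all the clues, so 5 ∉ A.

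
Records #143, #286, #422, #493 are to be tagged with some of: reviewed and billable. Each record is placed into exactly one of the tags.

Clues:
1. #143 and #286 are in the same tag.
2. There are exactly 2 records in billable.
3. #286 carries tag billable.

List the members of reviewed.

From (3): #286 ∈ billable.
(1): #143 matches #286: #143 ∉ reviewed.
(1): #143 matches #286: #143 ∈ billable.
(2): billable already has 2, so the rest are out.
Only one tag left: #422 ∈ reviewed.
Only one tag left: #493 ∈ reviewed.

reviewed = {#422, #493}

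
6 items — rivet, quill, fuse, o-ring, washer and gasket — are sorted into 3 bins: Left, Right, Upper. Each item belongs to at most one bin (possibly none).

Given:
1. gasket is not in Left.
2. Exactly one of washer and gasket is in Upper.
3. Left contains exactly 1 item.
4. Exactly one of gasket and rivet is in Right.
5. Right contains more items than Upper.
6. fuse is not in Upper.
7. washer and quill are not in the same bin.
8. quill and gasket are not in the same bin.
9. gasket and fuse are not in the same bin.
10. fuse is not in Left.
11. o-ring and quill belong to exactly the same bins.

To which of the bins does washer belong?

washer: Left

From (1): gasket ∉ Left.
From (6): fuse ∉ Upper.
From (10): fuse ∉ Left.
Suppose washer ∉ Left: no assignment then satisfies all the clues, so washer ∈ Left.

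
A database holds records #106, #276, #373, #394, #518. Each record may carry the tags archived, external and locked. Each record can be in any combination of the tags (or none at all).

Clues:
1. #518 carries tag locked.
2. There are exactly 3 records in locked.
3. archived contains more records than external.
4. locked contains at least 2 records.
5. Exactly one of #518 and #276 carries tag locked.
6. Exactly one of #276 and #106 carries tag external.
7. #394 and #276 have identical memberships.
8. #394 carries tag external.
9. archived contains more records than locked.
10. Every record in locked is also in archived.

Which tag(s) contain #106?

#106: archived, locked

From (1): #518 ∈ locked.
From (8): #394 ∈ external.
(5) (exactly one): #276 ∉ locked.
(7): #276 matches #394: #276 ∈ external.
(7): #394 matches #276: #394 ∉ locked.
(10) with #518 ∈ locked: #518 ∈ archived.
(2): only 3 candidates remain for locked, so all are in.
(6) (exactly one): #106 ∉ external.
(10) with #106 ∈ locked: #106 ∈ archived.
(10) with #373 ∈ locked: #373 ∈ archived.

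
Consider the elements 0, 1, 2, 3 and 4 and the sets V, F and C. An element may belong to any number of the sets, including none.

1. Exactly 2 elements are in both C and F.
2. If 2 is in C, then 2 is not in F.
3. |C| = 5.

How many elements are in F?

2

(3): only 5 candidates remain for C, so all are in.
(2): 2 ∉ F.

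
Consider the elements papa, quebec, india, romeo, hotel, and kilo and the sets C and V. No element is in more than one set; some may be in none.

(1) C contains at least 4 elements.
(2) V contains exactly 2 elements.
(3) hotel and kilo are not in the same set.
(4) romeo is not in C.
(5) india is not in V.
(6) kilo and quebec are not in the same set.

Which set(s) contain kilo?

kilo: V

From (4): romeo ∉ C.
From (5): india ∉ V.
Suppose kilo ∈ C: no assignment then satisfies all the clues, so kilo ∉ C.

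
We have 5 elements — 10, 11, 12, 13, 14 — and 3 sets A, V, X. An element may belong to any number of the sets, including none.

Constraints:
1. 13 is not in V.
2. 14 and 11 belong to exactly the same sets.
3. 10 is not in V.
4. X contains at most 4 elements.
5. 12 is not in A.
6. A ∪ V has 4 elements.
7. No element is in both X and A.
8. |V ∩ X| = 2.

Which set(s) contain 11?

11: V, X

From (1): 13 ∉ V.
From (3): 10 ∉ V.
From (5): 12 ∉ A.
Suppose 11 ∈ A: no assignment then satisfies all the clues, so 11 ∉ A.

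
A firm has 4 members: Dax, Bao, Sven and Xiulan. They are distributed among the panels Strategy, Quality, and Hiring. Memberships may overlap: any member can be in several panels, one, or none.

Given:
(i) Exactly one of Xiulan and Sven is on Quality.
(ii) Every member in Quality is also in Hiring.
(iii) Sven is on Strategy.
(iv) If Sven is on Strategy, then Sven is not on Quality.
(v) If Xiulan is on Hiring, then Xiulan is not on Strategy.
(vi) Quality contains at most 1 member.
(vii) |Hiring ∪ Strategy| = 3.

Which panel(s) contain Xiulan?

Xiulan: Hiring, Quality

From (iii): Sven ∈ Strategy.
(iv): Sven ∉ Quality.
(i) (exactly one): Xiulan ∈ Quality.
(ii) with Xiulan ∈ Quality: Xiulan ∈ Hiring.
(v): Xiulan ∉ Strategy.
(vi): Quality already has 1, so the rest are out.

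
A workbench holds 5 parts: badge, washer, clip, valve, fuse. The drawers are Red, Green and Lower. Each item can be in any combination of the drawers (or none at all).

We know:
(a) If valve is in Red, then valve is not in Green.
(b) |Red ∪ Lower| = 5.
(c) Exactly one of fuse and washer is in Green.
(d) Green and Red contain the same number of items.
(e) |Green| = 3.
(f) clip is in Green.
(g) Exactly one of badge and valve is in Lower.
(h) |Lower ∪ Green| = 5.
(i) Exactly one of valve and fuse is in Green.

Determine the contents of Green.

Green = {badge, clip, fuse}

From (f): clip ∈ Green.
Suppose badge ∉ Green: no assignment then satisfies all the clues, so badge ∈ Green.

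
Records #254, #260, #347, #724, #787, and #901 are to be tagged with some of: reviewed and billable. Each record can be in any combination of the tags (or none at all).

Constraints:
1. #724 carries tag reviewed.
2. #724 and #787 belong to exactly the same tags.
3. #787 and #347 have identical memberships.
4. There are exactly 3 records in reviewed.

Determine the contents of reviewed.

From (1): #724 ∈ reviewed.
(2): #787 matches #724: #787 ∈ reviewed.
(3): #347 matches #787: #347 ∈ reviewed.
(4): reviewed already has 3, so the rest are out.

reviewed = {#347, #724, #787}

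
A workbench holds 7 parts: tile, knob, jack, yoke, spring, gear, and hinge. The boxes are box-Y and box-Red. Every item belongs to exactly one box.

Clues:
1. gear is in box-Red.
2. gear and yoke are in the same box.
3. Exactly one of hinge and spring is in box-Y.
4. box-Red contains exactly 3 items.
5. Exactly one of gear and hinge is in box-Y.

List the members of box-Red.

box-Red = {gear, spring, yoke}

From (1): gear ∈ box-Red.
(2): yoke matches gear: yoke ∉ box-Y.
(2): yoke matches gear: yoke ∈ box-Red.
(5) (exactly one): hinge ∈ box-Y.
(3) (exactly one): spring ∉ box-Y.
Only one box left: spring ∈ box-Red.
(4): box-Red already has 3, so the rest are out.
Only one box left: tile ∈ box-Y.
Only one box left: knob ∈ box-Y.
Only one box left: jack ∈ box-Y.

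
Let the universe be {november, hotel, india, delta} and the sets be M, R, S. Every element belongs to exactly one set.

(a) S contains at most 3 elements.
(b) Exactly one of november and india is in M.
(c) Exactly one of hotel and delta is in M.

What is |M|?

2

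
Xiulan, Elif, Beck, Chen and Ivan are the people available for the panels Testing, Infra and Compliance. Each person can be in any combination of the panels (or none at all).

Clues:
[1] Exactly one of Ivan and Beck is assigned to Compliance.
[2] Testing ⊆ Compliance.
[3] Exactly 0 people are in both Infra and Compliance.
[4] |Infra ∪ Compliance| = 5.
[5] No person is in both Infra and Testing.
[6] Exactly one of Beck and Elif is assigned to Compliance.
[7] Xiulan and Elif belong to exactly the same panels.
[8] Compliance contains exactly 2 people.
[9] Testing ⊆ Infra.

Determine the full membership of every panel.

Testing = {}; Infra = {Elif, Ivan, Xiulan}; Compliance = {Beck, Chen}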